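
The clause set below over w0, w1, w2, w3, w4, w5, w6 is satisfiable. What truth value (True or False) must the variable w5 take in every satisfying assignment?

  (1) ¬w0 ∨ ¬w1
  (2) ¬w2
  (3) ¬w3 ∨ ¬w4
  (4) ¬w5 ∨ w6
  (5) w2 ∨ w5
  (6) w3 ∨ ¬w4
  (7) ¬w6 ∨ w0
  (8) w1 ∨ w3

Suppose w5 = False.
From the singleton clause (¬w2), w2 = False.
That conflicts with the unit clause (w2).
So every satisfying assignment has w5 = True.

True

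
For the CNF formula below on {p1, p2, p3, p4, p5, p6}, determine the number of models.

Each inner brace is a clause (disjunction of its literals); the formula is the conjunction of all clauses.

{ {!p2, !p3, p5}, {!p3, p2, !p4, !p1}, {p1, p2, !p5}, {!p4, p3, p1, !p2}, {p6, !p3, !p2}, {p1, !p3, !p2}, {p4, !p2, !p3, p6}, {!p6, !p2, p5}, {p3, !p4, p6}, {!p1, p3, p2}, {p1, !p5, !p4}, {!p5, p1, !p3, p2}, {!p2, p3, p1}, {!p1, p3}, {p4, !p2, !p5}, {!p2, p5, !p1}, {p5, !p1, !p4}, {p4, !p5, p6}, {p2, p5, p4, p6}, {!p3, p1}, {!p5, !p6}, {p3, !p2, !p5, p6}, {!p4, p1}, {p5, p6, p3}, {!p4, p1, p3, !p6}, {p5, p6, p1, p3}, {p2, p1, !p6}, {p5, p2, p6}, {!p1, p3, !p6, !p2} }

There are 2^6 = 64 truth assignments over (p1, p2, p3, p4, p5, p6).
Split on p3. With p3 = true, the clauses containing p3 are satisfied and !p3 drops from the rest; 1 of the 2^5 = 32 assignments to the other variables satisfy what remains.
With p3 = false, by the same count on the reduced clause set, 0 assignments work.
(One model: p1=T, p2=F, p3=T, p4=F, p5=F, p6=T.)
Total: 1 + 0 = 1.

1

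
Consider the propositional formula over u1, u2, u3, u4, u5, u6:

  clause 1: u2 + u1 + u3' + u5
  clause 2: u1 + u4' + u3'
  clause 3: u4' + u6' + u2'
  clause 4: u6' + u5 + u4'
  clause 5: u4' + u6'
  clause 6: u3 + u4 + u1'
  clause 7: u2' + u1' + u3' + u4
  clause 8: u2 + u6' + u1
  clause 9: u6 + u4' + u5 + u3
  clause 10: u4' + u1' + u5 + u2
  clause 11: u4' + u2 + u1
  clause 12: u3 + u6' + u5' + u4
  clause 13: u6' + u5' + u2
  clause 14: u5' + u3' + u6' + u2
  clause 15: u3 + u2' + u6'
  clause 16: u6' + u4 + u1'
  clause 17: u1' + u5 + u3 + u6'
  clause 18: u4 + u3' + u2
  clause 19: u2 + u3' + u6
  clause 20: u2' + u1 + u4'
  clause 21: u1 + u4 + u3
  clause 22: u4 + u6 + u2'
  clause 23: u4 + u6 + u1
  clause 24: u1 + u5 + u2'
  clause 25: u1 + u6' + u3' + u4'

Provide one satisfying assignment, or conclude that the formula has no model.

u1=0, u2=1, u3=1, u4=0, u5=1, u6=1

Branch on u4: set u4 = 0.
Branch on u3: set u3 = 1.
The clause (u2) is unit, so u2 = 1.
The clause (u1') is unit, so u1 = 0.
The clause (u6) is unit, so u6 = 1.
The clause (u5) is unit, so u5 = 1.
Every clause now holds.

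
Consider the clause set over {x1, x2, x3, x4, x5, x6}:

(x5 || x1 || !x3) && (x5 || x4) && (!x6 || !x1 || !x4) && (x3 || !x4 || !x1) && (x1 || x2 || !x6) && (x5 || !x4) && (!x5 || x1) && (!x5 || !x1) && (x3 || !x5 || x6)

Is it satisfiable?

Branch on x5: set x5 = true.
(x1) alone gives x1 = true.
But (!x1) is also a unit clause — contradiction.
That branch fails; take x5 = false instead.
(x4) alone gives x4 = true.
But (!x4) is also a unit clause — contradiction.
Neither x5 = true nor x5 = false works.
No assignment satisfies every clause.

No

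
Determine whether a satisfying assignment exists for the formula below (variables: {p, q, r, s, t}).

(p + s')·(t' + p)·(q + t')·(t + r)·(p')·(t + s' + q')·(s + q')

Satisfiable

The clause (p') is unit, so p = 0.
The clause (s') is unit, so s = 0.
The clause (t') is unit, so t = 0.
The clause (r) is unit, so r = 1.
The clause (q') is unit, so q = 0.
This assignment satisfies each clause.
A satisfying assignment: p ↦ 0,  q ↦ 0,  r ↦ 1,  s ↦ 0,  t ↦ 0.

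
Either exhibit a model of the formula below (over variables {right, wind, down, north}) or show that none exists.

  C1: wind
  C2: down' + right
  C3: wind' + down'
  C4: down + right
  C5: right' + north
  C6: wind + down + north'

right: 1,  wind: 1,  down: 0,  north: 1

From the singleton clause (wind), wind = 1.
From the singleton clause (down'), down = 0.
From the singleton clause (right), right = 1.
From the singleton clause (north), north = 1.
All clauses are satisfied.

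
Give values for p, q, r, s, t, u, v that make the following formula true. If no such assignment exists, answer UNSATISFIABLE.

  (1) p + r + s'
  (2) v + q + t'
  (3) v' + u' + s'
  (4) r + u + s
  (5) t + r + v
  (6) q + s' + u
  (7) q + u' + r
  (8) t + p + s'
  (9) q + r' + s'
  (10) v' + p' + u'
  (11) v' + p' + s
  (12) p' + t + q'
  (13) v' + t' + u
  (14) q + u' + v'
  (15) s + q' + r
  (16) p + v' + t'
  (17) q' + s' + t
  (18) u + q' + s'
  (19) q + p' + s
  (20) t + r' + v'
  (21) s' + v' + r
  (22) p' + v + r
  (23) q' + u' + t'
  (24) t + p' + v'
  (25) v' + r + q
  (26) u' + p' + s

Suppose p = 1.
Suppose v = 0.
The clause (r) is unit, so r = 1.
Suppose q = 1.
The clause (t) is unit, so t = 1.
The clause (u') is unit, so u = 0.
The clause (s') is unit, so s = 0.
Every clause now holds.

p: 1; q: 1; r: 1; s: 0; t: 1; u: 0; v: 0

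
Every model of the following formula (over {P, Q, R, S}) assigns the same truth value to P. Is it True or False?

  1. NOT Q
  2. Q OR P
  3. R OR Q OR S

Suppose P = false.
Unit clause (NOT Q) forces Q = false.
That conflicts with the unit clause (Q).
So every satisfying assignment has P = True.

True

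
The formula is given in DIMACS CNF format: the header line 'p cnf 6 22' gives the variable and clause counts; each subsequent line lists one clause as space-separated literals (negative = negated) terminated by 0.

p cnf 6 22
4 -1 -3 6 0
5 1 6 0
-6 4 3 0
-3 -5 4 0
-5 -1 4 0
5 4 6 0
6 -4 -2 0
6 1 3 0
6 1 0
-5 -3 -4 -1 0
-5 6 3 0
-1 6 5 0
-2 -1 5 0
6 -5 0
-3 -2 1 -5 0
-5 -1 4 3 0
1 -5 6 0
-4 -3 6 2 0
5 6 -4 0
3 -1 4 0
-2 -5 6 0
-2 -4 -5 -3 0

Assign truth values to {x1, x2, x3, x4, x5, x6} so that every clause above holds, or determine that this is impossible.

x1: False, x2: False, x3: False, x4: True, x5: False, x6: True

Suppose x6 = True.
Suppose x4 = True.
Suppose x5 = False.
Suppose x2 = False.
Every clause is now satisfied; x1, x3 are unconstrained.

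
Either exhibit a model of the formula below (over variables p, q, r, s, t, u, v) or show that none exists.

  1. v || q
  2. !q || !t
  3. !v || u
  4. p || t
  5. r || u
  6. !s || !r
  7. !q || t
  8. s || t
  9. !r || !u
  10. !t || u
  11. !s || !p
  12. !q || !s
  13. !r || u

Case v = true:
Unit clause (u) forces u = true.
Unit clause (!r) forces r = false.
Case q = false:
Case p = true:
Unit clause (!s) forces s = false.
Unit clause (t) forces t = true.
All clauses are satisfied.

p: true,  q: false,  r: false,  s: false,  t: true,  u: true,  v: true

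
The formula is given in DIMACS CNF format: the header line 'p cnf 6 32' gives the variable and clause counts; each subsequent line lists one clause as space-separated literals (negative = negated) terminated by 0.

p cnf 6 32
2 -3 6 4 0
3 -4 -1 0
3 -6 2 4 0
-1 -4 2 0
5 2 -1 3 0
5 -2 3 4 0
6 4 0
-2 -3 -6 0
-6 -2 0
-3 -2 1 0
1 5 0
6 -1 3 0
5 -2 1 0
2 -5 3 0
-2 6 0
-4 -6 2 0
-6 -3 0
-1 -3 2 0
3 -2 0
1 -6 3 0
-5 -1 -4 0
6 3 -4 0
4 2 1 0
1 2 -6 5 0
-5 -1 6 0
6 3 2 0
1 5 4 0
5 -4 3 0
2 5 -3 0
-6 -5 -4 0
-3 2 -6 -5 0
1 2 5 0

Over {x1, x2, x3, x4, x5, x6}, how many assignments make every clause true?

1

There are 2^6 = 64 truth assignments over (x1, x2, x3, x4, x5, x6).
Split on x6. With x6 = True, the clauses containing x6 are satisfied and ¬x6 drops from the rest; 0 of the 2^5 = 32 assignments to the other variables satisfy what remains.
With x6 = False, by the same count on the reduced clause set, 1 assignment works.
(One model: x1=F, x2=F, x3=T, x4=T, x5=T, x6=F.)
Total: 0 + 1 = 1.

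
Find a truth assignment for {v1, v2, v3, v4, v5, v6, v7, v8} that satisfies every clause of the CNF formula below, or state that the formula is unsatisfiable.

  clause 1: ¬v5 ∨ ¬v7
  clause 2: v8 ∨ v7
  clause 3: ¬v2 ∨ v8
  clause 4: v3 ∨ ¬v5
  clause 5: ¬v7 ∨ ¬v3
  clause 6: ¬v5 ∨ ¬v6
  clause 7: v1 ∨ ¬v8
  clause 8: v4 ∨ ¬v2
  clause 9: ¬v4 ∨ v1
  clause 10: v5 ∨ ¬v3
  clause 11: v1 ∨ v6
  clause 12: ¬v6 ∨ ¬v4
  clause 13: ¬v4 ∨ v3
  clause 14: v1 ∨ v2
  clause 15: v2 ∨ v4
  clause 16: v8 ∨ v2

v1=True,  v2=False,  v3=True,  v4=True,  v5=True,  v6=False,  v7=False,  v8=True

Branch on v5: set v5 = True.
(¬v7) alone gives v7 = False.
(v8) alone gives v8 = True.
(v3) alone gives v3 = True.
(¬v6) alone gives v6 = False.
(v1) alone gives v1 = True.
Branch on v4: set v4 = True.
No clause remains; v2 is free.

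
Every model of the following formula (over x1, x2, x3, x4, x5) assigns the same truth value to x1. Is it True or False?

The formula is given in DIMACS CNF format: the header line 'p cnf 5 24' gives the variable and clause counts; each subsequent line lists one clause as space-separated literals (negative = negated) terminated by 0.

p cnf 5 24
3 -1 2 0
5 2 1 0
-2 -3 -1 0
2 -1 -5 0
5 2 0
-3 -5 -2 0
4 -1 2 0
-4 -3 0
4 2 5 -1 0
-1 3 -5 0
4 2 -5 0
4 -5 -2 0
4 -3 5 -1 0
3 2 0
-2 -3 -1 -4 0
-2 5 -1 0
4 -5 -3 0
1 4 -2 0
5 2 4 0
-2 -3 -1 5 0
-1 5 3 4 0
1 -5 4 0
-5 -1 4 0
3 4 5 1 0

Suppose x1 = True.
Case x3 = True:
Unit clause (¬x2) forces x2 = False.
Unit clause (¬x5) forces x5 = False.
But (x5) is also a unit clause — contradiction.
Backtrack on x3: now try x3 = False.
Unit clause (x2) forces x2 = True.
Unit clause (¬x5) forces x5 = False.
But (x5) is also a unit clause — contradiction.
Either choice for x3 ends in contradiction.
So every satisfying assignment has x1 = False.

False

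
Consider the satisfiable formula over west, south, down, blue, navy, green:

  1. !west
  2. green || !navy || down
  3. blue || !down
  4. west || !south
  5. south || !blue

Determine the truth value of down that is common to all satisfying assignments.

Suppose down = true.
(!west) alone gives west = false.
(blue) alone gives blue = true.
(!south) alone gives south = false.
Now (south) is unsatisfied and unit — conflict.
So every satisfying assignment has down = False.

False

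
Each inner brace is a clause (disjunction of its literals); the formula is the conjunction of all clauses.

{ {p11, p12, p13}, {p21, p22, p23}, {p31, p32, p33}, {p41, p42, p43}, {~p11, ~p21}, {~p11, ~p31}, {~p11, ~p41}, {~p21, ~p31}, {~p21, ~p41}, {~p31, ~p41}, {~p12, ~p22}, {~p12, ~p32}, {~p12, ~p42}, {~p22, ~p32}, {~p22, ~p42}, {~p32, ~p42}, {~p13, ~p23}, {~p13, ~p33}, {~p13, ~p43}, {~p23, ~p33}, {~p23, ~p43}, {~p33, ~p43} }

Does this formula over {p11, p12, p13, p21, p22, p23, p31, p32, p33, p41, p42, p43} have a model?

No

Branch on p11: set p11 = 0.
Branch on p12: set p12 = 1.
(~p22) alone gives p22 = 0.
(~p32) alone gives p32 = 0.
(~p42) alone gives p42 = 0.
Branch on p21: set p21 = 1.
(~p31) alone gives p31 = 0.
(p33) alone gives p33 = 1.
(~p41) alone gives p41 = 0.
(p43) alone gives p43 = 1.
That conflicts with the unit clause (~p43).
Backtrack on p21: now try p21 = 0.
(p23) alone gives p23 = 1.
(~p13) alone gives p13 = 0.
(~p33) alone gives p33 = 0.
(p31) alone gives p31 = 1.
(~p41) alone gives p41 = 0.
(p43) alone gives p43 = 1.
That conflicts with the unit clause (~p43).
Neither p21 = 1 nor p21 = 0 works.
Backtrack on p12: now try p12 = 0.
(p13) alone gives p13 = 1.
(~p23) alone gives p23 = 0.
(~p33) alone gives p33 = 0.
(~p43) alone gives p43 = 0.
Branch on p21: set p21 = 1.
(~p31) alone gives p31 = 0.
(p32) alone gives p32 = 1.
(~p41) alone gives p41 = 0.
(p42) alone gives p42 = 1.
That conflicts with the unit clause (~p42).
Backtrack on p21: now try p21 = 0.
(p22) alone gives p22 = 1.
(~p32) alone gives p32 = 0.
(p31) alone gives p31 = 1.
(~p41) alone gives p41 = 0.
(p42) alone gives p42 = 1.
That conflicts with the unit clause (~p42).
Neither p21 = 1 nor p21 = 0 works.
Neither p12 = 1 nor p12 = 0 works.
Backtrack on p11: now try p11 = 1.
(~p21) alone gives p21 = 0.
(~p31) alone gives p31 = 0.
(~p41) alone gives p41 = 0.
Branch on p22: set p22 = 1.
(~p12) alone gives p12 = 0.
(~p32) alone gives p32 = 0.
(p33) alone gives p33 = 1.
(~p42) alone gives p42 = 0.
(p43) alone gives p43 = 1.
That conflicts with the unit clause (~p43).
Backtrack on p22: now try p22 = 0.
(p23) alone gives p23 = 1.
(~p13) alone gives p13 = 0.
(~p33) alone gives p33 = 0.
(p32) alone gives p32 = 1.
(~p12) alone gives p12 = 0.
(~p42) alone gives p42 = 0.
(p43) alone gives p43 = 1.
That conflicts with the unit clause (~p43).
Neither p22 = 1 nor p22 = 0 works.
Neither p11 = 1 nor p11 = 0 works.
No assignment satisfies every clause.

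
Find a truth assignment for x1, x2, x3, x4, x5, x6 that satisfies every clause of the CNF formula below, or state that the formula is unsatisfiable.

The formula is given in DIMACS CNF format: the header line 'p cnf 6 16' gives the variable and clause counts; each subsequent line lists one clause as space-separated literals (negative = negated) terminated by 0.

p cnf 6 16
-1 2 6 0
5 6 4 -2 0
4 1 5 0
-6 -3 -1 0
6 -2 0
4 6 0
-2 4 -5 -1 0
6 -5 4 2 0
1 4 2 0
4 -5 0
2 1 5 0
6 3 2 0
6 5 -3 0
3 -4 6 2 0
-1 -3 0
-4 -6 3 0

Suppose x6 = True.
Suppose x3 = True.
(¬x1) alone gives x1 = False.
Suppose x4 = True.
Suppose x2 = True.
Every clause is now satisfied; x5 is unconstrained.

x1: False, x2: True, x3: True, x4: True, x5: False, x6: True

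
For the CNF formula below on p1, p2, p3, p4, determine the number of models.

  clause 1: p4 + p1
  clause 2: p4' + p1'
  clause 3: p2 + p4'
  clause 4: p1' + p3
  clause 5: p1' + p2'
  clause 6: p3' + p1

There are 2^4 = 16 truth assignments over (p1, p2, p3, p4).
Check each against the 6 clauses (columns in the order p1, p2, p3, p4):
  F F F F  ✗ fails (p4 + p1)
  F F F T  ✗ fails (p2 + p4')
  F F T F  ✗ fails (p4 + p1)
  F F T T  ✗ fails (p2 + p4')
  F T F F  ✗ fails (p4 + p1)
  F T F T  ✓ satisfies all
  F T T F  ✗ fails (p4 + p1)
  F T T T  ✗ fails (p3' + p1)
  T F F F  ✗ fails (p1' + p3)
  T F F T  ✗ fails (p4' + p1')
  T F T F  ✓ satisfies all
  T F T T  ✗ fails (p4' + p1')
  T T F F  ✗ fails (p1' + p3)
  T T F T  ✗ fails (p4' + p1')
  T T T F  ✗ fails (p1' + p2')
  T T T T  ✗ fails (p4' + p1')
2 of the 16 rows are models.

2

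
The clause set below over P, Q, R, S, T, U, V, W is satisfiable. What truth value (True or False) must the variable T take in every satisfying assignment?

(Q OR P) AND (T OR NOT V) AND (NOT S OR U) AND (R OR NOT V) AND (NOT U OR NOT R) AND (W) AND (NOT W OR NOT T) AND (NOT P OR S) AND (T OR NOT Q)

Suppose T = true.
(W) alone gives W = true.
But (NOT W) is also a unit clause — contradiction.
So every satisfying assignment has T = False.

False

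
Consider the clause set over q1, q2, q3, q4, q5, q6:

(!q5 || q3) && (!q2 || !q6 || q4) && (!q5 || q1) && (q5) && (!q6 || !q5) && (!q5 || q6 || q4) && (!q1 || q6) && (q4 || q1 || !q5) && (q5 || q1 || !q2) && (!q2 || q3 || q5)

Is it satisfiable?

No, unsatisfiable

From the singleton clause (q5), q5 = true.
From the singleton clause (q3), q3 = true.
From the singleton clause (q1), q1 = true.
From the singleton clause (!q6), q6 = false.
That conflicts with the unit clause (q6).
No assignment satisfies every clause.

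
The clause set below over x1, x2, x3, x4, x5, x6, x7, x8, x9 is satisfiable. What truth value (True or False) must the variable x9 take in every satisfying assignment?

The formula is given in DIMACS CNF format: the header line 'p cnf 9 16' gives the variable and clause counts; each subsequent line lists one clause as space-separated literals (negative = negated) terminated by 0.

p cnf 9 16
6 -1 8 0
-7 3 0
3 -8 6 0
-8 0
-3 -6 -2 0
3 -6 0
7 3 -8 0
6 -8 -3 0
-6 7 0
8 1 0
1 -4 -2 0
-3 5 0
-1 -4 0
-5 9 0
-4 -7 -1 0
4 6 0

True

Suppose x9 = False.
(¬x8) alone gives x8 = False.
(x1) alone gives x1 = True.
(x6) alone gives x6 = True.
(x3) alone gives x3 = True.
(¬x2) alone gives x2 = False.
(x7) alone gives x7 = True.
(x5) alone gives x5 = True.
But (¬x5) is also a unit clause — contradiction.
So every satisfying assignment has x9 = True.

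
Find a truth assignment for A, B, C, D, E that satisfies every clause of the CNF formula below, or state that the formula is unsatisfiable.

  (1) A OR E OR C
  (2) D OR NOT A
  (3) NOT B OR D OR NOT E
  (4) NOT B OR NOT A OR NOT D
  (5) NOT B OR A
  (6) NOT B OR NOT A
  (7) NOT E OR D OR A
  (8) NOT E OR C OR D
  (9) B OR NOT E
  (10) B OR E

Case D = true:
Case B = false:
The clause (NOT E) is unit, so E = false.
That conflicts with the unit clause (E).
Backtrack on B: now try B = true.
The clause (NOT A) is unit, so A = false.
That conflicts with the unit clause (A).
Both values of B lead to a conflict.
Backtrack on D: now try D = false.
The clause (NOT A) is unit, so A = false.
The clause (NOT B) is unit, so B = false.
The clause (NOT E) is unit, so E = false.
That conflicts with the unit clause (E).
Both values of D lead to a conflict.

UNSATISFIABLE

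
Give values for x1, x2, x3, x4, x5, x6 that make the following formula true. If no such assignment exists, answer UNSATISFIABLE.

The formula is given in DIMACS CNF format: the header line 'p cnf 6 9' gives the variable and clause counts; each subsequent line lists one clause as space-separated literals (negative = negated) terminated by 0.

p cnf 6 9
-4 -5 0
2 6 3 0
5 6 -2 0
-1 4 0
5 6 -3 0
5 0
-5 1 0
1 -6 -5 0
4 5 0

UNSATISFIABLE

(x5) alone gives x5 = True.
(¬x4) alone gives x4 = False.
(¬x1) alone gives x1 = False.
Now (x1) is unsatisfied and unit — conflict.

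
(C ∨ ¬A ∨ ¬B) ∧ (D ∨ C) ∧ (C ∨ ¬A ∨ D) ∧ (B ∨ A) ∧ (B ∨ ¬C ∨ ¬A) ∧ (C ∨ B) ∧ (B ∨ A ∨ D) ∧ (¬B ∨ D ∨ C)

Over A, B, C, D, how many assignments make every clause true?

5

There are 2^4 = 16 truth assignments over (A, B, C, D).
Split on B. With B = True, the clauses containing B are satisfied and ¬B drops from the rest; 5 of the 2^3 = 8 assignments to the other variables satisfy what remains.
With B = False, by the same count on the reduced clause set, 0 assignments work.
(One model: A=F, B=T, C=F, D=T.)
Total: 5 + 0 = 5.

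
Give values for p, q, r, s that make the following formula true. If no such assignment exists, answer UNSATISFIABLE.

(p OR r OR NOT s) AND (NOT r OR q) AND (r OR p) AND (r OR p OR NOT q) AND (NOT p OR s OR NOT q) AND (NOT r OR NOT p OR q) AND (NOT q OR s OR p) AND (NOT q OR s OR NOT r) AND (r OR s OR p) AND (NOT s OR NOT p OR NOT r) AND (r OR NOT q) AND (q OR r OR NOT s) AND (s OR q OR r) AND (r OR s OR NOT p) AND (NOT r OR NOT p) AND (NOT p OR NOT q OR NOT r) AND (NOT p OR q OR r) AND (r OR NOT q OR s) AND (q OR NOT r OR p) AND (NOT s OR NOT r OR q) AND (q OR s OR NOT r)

Suppose r = true.
Unit clause (q) forces q = true.
Unit clause (s) forces s = true.
Unit clause (NOT p) forces p = false.
All clauses are satisfied.

p ↦ false, q ↦ true, r ↦ true, s ↦ true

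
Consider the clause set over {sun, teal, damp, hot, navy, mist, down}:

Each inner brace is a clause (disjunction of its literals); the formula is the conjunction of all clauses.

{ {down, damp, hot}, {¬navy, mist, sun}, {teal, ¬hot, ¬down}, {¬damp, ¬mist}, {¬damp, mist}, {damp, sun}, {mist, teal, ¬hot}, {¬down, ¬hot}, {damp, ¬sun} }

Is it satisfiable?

Unsatisfiable

Branch on damp: set damp = False.
The clause (sun) is unit, so sun = True.
Now (¬sun) is unsatisfied and unit — conflict.
Undo damp and try damp = True.
The clause (¬mist) is unit, so mist = False.
Now (mist) is unsatisfied and unit — conflict.
Both values of damp lead to a conflict.
No assignment satisfies every clause.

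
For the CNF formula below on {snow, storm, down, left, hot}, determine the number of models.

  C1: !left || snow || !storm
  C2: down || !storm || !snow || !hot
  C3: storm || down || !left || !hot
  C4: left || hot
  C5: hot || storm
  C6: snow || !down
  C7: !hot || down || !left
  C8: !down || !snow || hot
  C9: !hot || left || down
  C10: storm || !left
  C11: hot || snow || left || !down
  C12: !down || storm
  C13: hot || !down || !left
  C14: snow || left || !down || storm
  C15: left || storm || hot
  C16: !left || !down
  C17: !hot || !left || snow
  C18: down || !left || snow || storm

2

There are 2^5 = 32 truth assignments over (snow, storm, down, left, hot).
Split on hot. With hot = true, the clauses containing hot are satisfied and !hot drops from the rest; 1 of the 2^4 = 16 assignments to the other variables satisfy what remains.
With hot = false, by the same count on the reduced clause set, 1 assignment works.
(One model: snow=T, storm=T, down=F, left=T, hot=F.)
Total: 1 + 1 = 2.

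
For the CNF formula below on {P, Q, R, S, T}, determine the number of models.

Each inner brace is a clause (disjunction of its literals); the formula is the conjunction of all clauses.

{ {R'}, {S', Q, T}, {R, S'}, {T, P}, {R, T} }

4

There are 2^5 = 32 truth assignments over (P, Q, R, S, T).
Split on P. With P = 1, the clauses containing P are satisfied and P' drops from the rest; 2 of the 2^4 = 16 assignments to the other variables satisfy what remains.
With P = 0, by the same count on the reduced clause set, 2 assignments work.
(One model: P=F, Q=F, R=F, S=F, T=T.)
Total: 2 + 2 = 4.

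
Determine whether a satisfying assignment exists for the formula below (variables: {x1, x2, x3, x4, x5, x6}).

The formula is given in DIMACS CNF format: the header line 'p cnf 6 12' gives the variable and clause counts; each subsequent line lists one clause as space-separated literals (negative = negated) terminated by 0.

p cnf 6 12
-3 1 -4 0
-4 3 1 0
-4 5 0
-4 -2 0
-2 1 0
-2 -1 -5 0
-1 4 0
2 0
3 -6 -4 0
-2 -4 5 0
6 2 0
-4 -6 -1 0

Unsatisfiable

The clause (x2) is unit, so x2 = True.
The clause (¬x4) is unit, so x4 = False.
The clause (x1) is unit, so x1 = True.
That conflicts with the unit clause (¬x1).
No assignment satisfies every clause.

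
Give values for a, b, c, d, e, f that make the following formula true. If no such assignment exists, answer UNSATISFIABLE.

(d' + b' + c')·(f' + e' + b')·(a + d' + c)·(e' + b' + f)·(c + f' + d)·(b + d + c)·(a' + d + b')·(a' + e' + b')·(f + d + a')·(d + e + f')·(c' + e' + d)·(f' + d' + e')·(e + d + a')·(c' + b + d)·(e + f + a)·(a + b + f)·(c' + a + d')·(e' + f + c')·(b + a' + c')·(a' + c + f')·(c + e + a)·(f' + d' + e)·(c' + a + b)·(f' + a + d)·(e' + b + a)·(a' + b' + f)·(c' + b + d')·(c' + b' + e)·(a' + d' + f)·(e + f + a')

Case d = 0:
Case c = 1:
Unit clause (e') forces e = 0.
Unit clause (f') forces f = 0.
Unit clause (a') forces a = 0.
Now (a) is unsatisfied and unit — conflict.
Undo c and try c = 0.
Unit clause (f') forces f = 0.
Unit clause (b) forces b = 1.
Unit clause (e') forces e = 0.
Unit clause (a') forces a = 0.
Now (a) is unsatisfied and unit — conflict.
Neither c = 1 nor c = 0 works.
Undo d and try d = 1.
Case b = 0:
Unit clause (c') forces c = 0.
Unit clause (a) forces a = 1.
Unit clause (f') forces f = 0.
Now (f) is unsatisfied and unit — conflict.
Undo b and try b = 1.
Unit clause (c') forces c = 0.
Unit clause (a) forces a = 1.
Unit clause (e') forces e = 0.
Unit clause (f') forces f = 0.
Now (f) is unsatisfied and unit — conflict.
Neither b = 1 nor b = 0 works.
Neither d = 1 nor d = 0 works.

UNSATISFIABLE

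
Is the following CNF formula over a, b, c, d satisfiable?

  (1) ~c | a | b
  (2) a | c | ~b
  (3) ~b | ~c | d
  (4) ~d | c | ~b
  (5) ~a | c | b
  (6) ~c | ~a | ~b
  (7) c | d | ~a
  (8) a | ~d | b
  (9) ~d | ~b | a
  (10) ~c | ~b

Case c = 1:
The clause (~b) is unit, so b = 0.
The clause (a) is unit, so a = 1.
No clause remains; d is free.
A satisfying assignment: a: 1,  b: 0,  c: 1,  d: 0.

Satisfiable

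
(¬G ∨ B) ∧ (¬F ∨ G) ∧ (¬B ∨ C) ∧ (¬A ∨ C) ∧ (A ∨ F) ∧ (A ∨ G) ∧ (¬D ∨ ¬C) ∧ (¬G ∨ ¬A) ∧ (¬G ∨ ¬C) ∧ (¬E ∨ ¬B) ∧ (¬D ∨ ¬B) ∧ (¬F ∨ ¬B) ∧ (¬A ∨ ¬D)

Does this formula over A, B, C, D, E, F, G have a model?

Suppose G = False.
The clause (¬F) is unit, so F = False.
The clause (A) is unit, so A = True.
The clause (C) is unit, so C = True.
The clause (¬D) is unit, so D = False.
Suppose E = True.
The clause (¬B) is unit, so B = False.
This assignment satisfies each clause.
A satisfying assignment: A: True,  B: False,  C: True,  D: False,  E: True,  F: False,  G: False.

Satisfiable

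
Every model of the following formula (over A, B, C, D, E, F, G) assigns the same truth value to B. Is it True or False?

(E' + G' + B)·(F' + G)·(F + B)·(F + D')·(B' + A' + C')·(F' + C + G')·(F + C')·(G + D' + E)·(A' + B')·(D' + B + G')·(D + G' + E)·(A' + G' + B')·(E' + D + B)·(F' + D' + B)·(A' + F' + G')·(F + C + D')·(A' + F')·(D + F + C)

True

Suppose B = 0.
The clause (F) is unit, so F = 1.
The clause (G) is unit, so G = 1.
The clause (E') is unit, so E = 0.
The clause (C) is unit, so C = 1.
The clause (D') is unit, so D = 0.
But (D) is also a unit clause — contradiction.
So every satisfying assignment has B = True.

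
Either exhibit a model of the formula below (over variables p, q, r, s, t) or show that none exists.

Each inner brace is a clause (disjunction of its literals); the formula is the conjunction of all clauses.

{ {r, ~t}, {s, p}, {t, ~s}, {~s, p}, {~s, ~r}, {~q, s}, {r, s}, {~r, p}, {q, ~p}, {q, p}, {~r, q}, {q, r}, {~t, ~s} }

Case r = 1:
Unit clause (~s) forces s = 0.
Unit clause (p) forces p = 1.
Unit clause (~q) forces q = 0.
But (q) is also a unit clause — contradiction.
Undo r and try r = 0.
Unit clause (~t) forces t = 0.
Unit clause (~s) forces s = 0.
But (s) is also a unit clause — contradiction.
Neither r = 1 nor r = 0 works.

UNSATISFIABLE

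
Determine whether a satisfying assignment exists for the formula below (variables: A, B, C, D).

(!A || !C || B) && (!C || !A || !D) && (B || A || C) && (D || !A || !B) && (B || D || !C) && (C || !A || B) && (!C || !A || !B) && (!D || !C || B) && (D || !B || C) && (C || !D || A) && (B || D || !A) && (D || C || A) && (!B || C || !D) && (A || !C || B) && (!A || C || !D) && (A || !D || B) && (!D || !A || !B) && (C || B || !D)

Yes, satisfiable

Try A = false.
Try B = true.
Try D = true.
The clause (C) is unit, so C = true.
All clauses are satisfied.
A satisfying assignment: A=false, B=true, C=true, D=true.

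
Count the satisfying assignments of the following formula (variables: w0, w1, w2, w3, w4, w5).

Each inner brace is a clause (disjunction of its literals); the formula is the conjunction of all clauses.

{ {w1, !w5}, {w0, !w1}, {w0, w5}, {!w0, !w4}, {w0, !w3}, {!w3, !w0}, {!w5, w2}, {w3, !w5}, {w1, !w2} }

There are 2^6 = 64 truth assignments over (w0, w1, w2, w3, w4, w5).
Split on w3. With w3 = true, the clauses containing w3 are satisfied and !w3 drops from the rest; 0 of the 2^5 = 32 assignments to the other variables satisfy what remains.
With w3 = false, by the same count on the reduced clause set, 3 assignments work.
Total: 0 + 3 = 3.

3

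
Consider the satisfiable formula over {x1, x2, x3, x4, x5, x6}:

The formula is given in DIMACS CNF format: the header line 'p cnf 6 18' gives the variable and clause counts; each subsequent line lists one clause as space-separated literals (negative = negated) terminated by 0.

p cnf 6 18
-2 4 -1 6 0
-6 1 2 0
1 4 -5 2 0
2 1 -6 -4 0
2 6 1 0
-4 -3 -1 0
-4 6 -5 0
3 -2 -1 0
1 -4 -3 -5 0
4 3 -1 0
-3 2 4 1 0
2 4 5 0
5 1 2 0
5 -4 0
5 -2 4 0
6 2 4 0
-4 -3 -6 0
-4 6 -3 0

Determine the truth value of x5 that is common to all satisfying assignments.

Suppose x5 = False.
The clause (¬x4) is unit, so x4 = False.
The clause (x2) is unit, so x2 = True.
But (¬x2) is also a unit clause — contradiction.
So every satisfying assignment has x5 = True.

True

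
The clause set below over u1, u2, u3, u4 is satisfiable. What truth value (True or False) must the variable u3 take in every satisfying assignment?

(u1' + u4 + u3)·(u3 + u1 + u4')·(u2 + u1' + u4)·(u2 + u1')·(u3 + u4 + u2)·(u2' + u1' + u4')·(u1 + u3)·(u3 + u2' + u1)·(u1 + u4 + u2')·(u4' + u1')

Suppose u3 = 0.
The clause (u1) is unit, so u1 = 1.
The clause (u4) is unit, so u4 = 1.
That conflicts with the unit clause (u4').
So every satisfying assignment has u3 = True.

True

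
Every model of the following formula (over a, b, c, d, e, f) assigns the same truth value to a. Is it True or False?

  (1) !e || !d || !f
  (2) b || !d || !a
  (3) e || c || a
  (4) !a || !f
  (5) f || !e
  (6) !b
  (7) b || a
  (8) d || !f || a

Suppose a = false.
The clause (!b) is unit, so b = false.
But (b) is also a unit clause — contradiction.
So every satisfying assignment has a = True.

True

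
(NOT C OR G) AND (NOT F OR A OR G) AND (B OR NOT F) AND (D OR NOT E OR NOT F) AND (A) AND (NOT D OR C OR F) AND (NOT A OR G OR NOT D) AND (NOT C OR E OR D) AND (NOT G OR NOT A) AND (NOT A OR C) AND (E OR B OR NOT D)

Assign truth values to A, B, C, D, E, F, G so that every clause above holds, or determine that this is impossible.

Unit clause (A) forces A = true.
Unit clause (NOT G) forces G = false.
Unit clause (NOT C) forces C = false.
Now (C) is unsatisfied and unit — conflict.

UNSATISFIABLE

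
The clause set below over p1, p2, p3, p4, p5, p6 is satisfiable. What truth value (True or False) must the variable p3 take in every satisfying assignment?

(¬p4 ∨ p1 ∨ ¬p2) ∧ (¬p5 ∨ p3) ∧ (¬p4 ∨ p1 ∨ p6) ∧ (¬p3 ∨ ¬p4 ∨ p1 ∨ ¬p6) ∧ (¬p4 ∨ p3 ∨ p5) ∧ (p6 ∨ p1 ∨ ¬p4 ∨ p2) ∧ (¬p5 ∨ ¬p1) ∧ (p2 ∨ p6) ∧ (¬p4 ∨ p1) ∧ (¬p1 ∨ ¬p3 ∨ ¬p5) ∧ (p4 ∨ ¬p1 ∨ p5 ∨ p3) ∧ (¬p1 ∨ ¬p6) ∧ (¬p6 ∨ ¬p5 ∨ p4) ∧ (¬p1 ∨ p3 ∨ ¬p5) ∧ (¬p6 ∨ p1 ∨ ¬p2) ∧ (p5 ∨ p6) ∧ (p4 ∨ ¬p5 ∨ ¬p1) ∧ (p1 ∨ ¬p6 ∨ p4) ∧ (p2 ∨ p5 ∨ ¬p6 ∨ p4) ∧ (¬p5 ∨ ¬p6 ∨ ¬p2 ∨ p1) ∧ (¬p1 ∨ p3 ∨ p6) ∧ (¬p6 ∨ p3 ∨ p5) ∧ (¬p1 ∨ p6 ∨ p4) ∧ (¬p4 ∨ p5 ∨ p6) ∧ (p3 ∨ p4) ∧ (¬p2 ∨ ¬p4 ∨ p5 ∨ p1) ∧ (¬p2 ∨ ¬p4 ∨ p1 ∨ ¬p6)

Suppose p3 = False.
From the singleton clause (¬p5), p5 = False.
From the singleton clause (¬p4), p4 = False.
Now (p4) is unsatisfied and unit — conflict.
So every satisfying assignment has p3 = True.

True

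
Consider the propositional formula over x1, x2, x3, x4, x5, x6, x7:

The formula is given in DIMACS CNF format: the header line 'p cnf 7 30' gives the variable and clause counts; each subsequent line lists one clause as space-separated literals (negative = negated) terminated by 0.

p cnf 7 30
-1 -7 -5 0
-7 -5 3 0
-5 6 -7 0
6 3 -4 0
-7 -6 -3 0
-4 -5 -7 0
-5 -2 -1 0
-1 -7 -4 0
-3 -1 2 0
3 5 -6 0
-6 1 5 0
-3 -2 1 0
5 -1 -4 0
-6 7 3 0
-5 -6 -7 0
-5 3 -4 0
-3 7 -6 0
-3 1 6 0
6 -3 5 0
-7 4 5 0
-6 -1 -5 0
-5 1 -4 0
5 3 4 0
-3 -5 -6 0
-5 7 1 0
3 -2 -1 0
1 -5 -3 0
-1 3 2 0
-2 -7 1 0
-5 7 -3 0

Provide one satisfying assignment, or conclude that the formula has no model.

Case x1 = False:
Case x6 = False:
The clause (¬x3) is unit, so x3 = False.
The clause (¬x4) is unit, so x4 = False.
The clause (x5) is unit, so x5 = True.
The clause (¬x7) is unit, so x7 = False.
Now (x7) is unsatisfied and unit — conflict.
That branch fails; take x6 = True instead.
The clause (x5) is unit, so x5 = True.
The clause (¬x7) is unit, so x7 = False.
Now (x7) is unsatisfied and unit — conflict.
Neither x6 = True nor x6 = False works.
That branch fails; take x1 = True instead.
Case x7 = False:
Case x5 = False:
The clause (¬x4) is unit, so x4 = False.
The clause (x3) is unit, so x3 = True.
The clause (x2) is unit, so x2 = True.
The clause (¬x6) is unit, so x6 = False.
Now (x6) is unsatisfied and unit — conflict.
That branch fails; take x5 = True instead.
The clause (¬x2) is unit, so x2 = False.
The clause (¬x3) is unit, so x3 = False.
Now (x3) is unsatisfied and unit — conflict.
Neither x5 = True nor x5 = False works.
That branch fails; take x7 = True instead.
The clause (¬x5) is unit, so x5 = False.
The clause (¬x4) is unit, so x4 = False.
Now (x4) is unsatisfied and unit — conflict.
Neither x7 = True nor x7 = False works.
Neither x1 = True nor x1 = False works.

UNSATISFIABLE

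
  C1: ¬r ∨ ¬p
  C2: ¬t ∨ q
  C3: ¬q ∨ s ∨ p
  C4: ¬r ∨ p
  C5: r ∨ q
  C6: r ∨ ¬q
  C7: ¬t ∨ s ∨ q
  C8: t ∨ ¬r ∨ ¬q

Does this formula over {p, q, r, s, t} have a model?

Suppose r = False.
The clause (q) is unit, so q = True.
But (¬q) is also a unit clause — contradiction.
Backtrack on r: now try r = True.
The clause (¬p) is unit, so p = False.
But (p) is also a unit clause — contradiction.
Either choice for r ends in contradiction.
No assignment satisfies every clause.

No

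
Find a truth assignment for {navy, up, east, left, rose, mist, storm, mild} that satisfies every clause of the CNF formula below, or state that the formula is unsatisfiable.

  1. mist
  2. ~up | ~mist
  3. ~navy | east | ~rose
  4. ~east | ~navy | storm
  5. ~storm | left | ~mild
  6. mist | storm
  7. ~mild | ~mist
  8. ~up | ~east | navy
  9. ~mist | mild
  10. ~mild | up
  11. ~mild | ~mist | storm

Unit clause (mist) forces mist = 1.
Unit clause (~up) forces up = 0.
Unit clause (~mild) forces mild = 0.
That conflicts with the unit clause (mild).

UNSATISFIABLE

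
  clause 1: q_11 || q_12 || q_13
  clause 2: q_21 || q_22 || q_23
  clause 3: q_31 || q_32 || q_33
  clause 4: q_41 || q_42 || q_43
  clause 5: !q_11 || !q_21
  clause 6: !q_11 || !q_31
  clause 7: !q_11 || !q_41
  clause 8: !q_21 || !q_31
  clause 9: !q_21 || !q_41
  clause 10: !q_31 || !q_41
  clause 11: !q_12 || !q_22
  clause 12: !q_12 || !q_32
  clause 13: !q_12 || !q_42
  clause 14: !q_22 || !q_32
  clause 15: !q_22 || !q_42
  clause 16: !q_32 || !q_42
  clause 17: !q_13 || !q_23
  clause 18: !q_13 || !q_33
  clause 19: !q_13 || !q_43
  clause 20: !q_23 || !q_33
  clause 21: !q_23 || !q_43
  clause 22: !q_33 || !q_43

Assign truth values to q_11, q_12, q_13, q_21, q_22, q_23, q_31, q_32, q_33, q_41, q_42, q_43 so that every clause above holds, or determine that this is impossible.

UNSATISFIABLE

Branch on q_11: set q_11 = false.
Branch on q_12: set q_12 = true.
From the singleton clause (!q_22), q_22 = false.
From the singleton clause (!q_32), q_32 = false.
From the singleton clause (!q_42), q_42 = false.
Branch on q_21: set q_21 = true.
From the singleton clause (!q_31), q_31 = false.
From the singleton clause (q_33), q_33 = true.
From the singleton clause (!q_41), q_41 = false.
From the singleton clause (q_43), q_43 = true.
But (!q_43) is also a unit clause — contradiction.
Undo q_21 and try q_21 = false.
From the singleton clause (q_23), q_23 = true.
From the singleton clause (!q_13), q_13 = false.
From the singleton clause (!q_33), q_33 = false.
From the singleton clause (q_31), q_31 = true.
From the singleton clause (!q_41), q_41 = false.
From the singleton clause (q_43), q_43 = true.
But (!q_43) is also a unit clause — contradiction.
Either choice for q_21 ends in contradiction.
Undo q_12 and try q_12 = false.
From the singleton clause (q_13), q_13 = true.
From the singleton clause (!q_23), q_23 = false.
From the singleton clause (!q_33), q_33 = false.
From the singleton clause (!q_43), q_43 = false.
Branch on q_21: set q_21 = true.
From the singleton clause (!q_31), q_31 = false.
From the singleton clause (q_32), q_32 = true.
From the singleton clause (!q_41), q_41 = false.
From the singleton clause (q_42), q_42 = true.
But (!q_42) is also a unit clause — contradiction.
Undo q_21 and try q_21 = false.
From the singleton clause (q_22), q_22 = true.
From the singleton clause (!q_32), q_32 = false.
From the singleton clause (q_31), q_31 = true.
From the singleton clause (!q_41), q_41 = false.
From the singleton clause (q_42), q_42 = true.
But (!q_42) is also a unit clause — contradiction.
Either choice for q_21 ends in contradiction.
Either choice for q_12 ends in contradiction.
Undo q_11 and try q_11 = true.
From the singleton clause (!q_21), q_21 = false.
From the singleton clause (!q_31), q_31 = false.
From the singleton clause (!q_41), q_41 = false.
Branch on q_22: set q_22 = true.
From the singleton clause (!q_12), q_12 = false.
From the singleton clause (!q_32), q_32 = false.
From the singleton clause (q_33), q_33 = true.
From the singleton clause (!q_42), q_42 = false.
From the singleton clause (q_43), q_43 = true.
But (!q_43) is also a unit clause — contradiction.
Undo q_22 and try q_22 = false.
From the singleton clause (q_23), q_23 = true.
From the singleton clause (!q_13), q_13 = false.
From the singleton clause (!q_33), q_33 = false.
From the singleton clause (q_32), q_32 = true.
From the singleton clause (!q_12), q_12 = false.
From the singleton clause (!q_42), q_42 = false.
From the singleton clause (q_43), q_43 = true.
But (!q_43) is also a unit clause — contradiction.
Either choice for q_22 ends in contradiction.
Either choice for q_11 ends in contradiction.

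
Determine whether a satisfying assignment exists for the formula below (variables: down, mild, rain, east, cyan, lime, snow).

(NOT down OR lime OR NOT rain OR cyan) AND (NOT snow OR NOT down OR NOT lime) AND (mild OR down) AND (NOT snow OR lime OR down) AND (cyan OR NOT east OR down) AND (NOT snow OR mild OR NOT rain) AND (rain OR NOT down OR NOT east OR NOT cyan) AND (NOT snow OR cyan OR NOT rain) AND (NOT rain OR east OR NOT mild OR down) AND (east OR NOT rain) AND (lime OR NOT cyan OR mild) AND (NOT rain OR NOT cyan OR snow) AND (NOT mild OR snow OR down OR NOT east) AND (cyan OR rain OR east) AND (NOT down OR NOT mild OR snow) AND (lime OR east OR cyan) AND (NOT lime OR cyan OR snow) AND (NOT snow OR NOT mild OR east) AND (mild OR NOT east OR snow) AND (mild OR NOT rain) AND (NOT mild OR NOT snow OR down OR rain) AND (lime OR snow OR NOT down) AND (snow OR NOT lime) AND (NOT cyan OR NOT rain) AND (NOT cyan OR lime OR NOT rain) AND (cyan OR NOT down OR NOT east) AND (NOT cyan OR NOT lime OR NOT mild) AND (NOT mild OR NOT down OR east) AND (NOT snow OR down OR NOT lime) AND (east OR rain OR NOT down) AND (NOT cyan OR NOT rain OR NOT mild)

Satisfiable

Try mild = true.
Try east = false.
Unit clause (NOT rain) forces rain = false.
Unit clause (cyan) forces cyan = true.
Unit clause (NOT snow) forces snow = false.
Unit clause (NOT down) forces down = false.
Unit clause (NOT lime) forces lime = false.
Every clause now holds.
A satisfying assignment: down=false, mild=true, rain=false, east=false, cyan=true, lime=false, snow=false.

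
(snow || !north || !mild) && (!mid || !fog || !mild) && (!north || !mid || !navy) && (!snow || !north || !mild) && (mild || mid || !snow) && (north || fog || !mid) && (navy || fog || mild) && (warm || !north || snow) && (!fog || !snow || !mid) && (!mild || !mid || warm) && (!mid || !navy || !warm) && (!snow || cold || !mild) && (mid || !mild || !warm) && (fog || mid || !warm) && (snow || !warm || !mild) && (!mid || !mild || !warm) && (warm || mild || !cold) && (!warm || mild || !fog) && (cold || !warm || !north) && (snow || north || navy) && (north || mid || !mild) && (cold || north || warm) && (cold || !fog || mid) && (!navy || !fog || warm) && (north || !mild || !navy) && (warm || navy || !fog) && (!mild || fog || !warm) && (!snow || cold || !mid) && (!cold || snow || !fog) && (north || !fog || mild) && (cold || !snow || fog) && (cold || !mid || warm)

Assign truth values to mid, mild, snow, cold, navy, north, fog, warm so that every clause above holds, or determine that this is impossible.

UNSATISFIABLE

Branch on snow: set snow = true.
Branch on north: set north = false.
Branch on mild: set mild = true.
(cold) alone gives cold = true.
(mid) alone gives mid = true.
(!fog) alone gives fog = false.
That conflicts with the unit clause (fog).
So mild must be the other value — set mild = false.
(mid) alone gives mid = true.
(fog) alone gives fog = true.
That conflicts with the unit clause (!fog).
Neither mild = true nor mild = false works.
So north must be the other value — set north = true.
(!mild) alone gives mild = false.
(mid) alone gives mid = true.
(!navy) alone gives navy = false.
(fog) alone gives fog = true.
That conflicts with the unit clause (!fog).
Neither north = true nor north = false works.
So snow must be the other value — set snow = false.
Branch on north: set north = false.
(navy) alone gives navy = true.
(!mild) alone gives mild = false.
(!fog) alone gives fog = false.
(!mid) alone gives mid = false.
(!warm) alone gives warm = false.
(!cold) alone gives cold = false.
That conflicts with the unit clause (cold).
So north must be the other value — set north = true.
(!mild) alone gives mild = false.
(warm) alone gives warm = true.
(!fog) alone gives fog = false.
(navy) alone gives navy = true.
(!mid) alone gives mid = false.
That conflicts with the unit clause (mid).
Neither north = true nor north = false works.
Neither snow = true nor snow = false works.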